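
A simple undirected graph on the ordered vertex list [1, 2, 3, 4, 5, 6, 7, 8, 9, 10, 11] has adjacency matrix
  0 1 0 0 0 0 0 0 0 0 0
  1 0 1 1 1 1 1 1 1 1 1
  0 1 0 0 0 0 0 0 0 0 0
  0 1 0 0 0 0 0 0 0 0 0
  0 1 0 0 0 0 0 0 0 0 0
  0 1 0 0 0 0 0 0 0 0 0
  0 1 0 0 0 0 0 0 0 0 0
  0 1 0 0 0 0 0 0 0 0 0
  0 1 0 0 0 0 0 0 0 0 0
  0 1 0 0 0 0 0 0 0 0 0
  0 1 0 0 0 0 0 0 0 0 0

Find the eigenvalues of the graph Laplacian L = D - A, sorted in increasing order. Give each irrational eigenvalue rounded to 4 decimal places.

[0, 1, 1, 1, 1, 1, 1, 1, 1, 1, 11]

Reading degrees in the order [1, 2, 3, 4, 5, 6, 7, 8, 9, 10, 11] gives [1, 10, 1, 1, 1, 1, 1, 1, 1, 1, 1]; set D = diag(1, 10, 1, 1, 1, 1, 1, 1, 1, 1, 1) and form L = D - A. Since every row of L sums to 0, the all-ones vector is in the kernel and 0 is an eigenvalue. The eigenvalues sum to 20, which equals trace(L) = 2|E|.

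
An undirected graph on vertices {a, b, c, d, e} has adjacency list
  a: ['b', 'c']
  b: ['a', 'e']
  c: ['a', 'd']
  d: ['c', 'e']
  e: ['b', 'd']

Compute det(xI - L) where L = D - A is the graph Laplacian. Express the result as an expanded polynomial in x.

x^5 - 10x^4 + 35x^3 - 50x^2 + 25x

Each diagonal entry of L is the vertex degree and each off-diagonal entry is -1 where an edge is present, 0 otherwise; in the order [a, b, c, d, e] the diagonal is [2, 2, 2, 2, 2]. Computing det(xI - L) by cofactor expansion (or equivalently via sum-over-permutations) gives x^5 - 10x^4 + 35x^3 - 50x^2 + 25x. The coefficient of x^4 equals -trace(L) = -10, matching the sum of degrees. The eigenvalues sum to 10, which equals trace(L) = 2|E|. The largest eigenvalue, 3.6180, is at most the vertex count 5.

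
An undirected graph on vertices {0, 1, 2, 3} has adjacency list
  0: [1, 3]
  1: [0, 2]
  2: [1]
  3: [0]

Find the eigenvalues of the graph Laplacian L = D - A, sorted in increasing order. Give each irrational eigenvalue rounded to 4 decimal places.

Each diagonal entry of L is the vertex degree and each off-diagonal entry is -1 where an edge is present, 0 otherwise; in the order [0, 1, 2, 3] the diagonal is [2, 2, 1, 1]. Since every row of L sums to 0, the all-ones vector is in the kernel and 0 is an eigenvalue. The largest eigenvalue, 3.4142, is at most the vertex count 4.

[0, 0.5858, 2, 3.4142]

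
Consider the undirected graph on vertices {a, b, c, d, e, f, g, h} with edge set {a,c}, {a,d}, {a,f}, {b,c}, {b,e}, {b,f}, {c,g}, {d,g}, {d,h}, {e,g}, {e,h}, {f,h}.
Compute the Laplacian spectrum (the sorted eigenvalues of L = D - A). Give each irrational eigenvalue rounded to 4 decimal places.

Reading degrees in the order [a, b, c, d, e, f, g, h] gives [3, 3, 3, 3, 3, 3, 3, 3]; set D = diag(3, 3, 3, 3, 3, 3, 3, 3) and form L = D - A. The multiplicity of 0 as a Laplacian eigenvalue equals the number of connected components. The largest eigenvalue, 6, is at most the vertex count 8. The eigenvalues sum to 24, which equals trace(L) = 2|E|.

[0, 2, 2, 2, 4, 4, 4, 6]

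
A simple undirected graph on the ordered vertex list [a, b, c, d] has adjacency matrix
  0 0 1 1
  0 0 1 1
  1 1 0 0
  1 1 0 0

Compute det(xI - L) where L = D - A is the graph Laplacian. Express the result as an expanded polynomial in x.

Reading degrees in the order [a, b, c, d] gives [2, 2, 2, 2]; set D = diag(2, 2, 2, 2) and form L = D - A. L has integer entries, so p(x) = det(xI - L) has integer coefficients. Expanding the determinant yields x^4 - 8x^3 + 20x^2 - 16x. The constant term is 0 because L is singular (the all-ones vector lies in its kernel). By the matrix-tree theorem the graph has (1/4) * product of the nonzero eigenvalues = 4 spanning trees.

x^4 - 8x^3 + 20x^2 - 16x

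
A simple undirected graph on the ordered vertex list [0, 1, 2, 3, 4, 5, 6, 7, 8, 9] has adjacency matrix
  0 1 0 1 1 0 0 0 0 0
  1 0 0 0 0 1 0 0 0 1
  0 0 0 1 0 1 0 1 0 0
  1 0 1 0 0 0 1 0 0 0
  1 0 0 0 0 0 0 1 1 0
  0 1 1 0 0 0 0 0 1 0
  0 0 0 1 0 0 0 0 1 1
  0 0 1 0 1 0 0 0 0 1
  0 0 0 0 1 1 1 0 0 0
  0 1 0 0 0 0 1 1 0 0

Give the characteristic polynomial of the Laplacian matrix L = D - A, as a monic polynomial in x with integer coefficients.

x^10 - 30x^9 + 390x^8 - 2880x^7 + 13305x^6 - 39882x^5 + 77640x^4 - 94800x^3 + 66000x^2 - 20000x

With the vertex order [0, 1, 2, 3, 4, 5, 6, 7, 8, 9], the degrees are [3, 3, 3, 3, 3, 3, 3, 3, 3, 3], giving D = diag(3, 3, 3, 3, 3, 3, 3, 3, 3, 3) and L = D - A. The eigenvalues of L are [0, 2, 2, 2, 2, 2, 5, 5, 5, 5]; the characteristic polynomial is the product of (x - lambda_i), which multiplies out to x^10 - 30x^9 + 390x^8 - 2880x^7 + 13305x^6 - 39882x^5 + 77640x^4 - 94800x^3 + 66000x^2 - 20000x. The coefficient of x^9 equals -trace(L) = -30, matching the sum of degrees. The eigenvalues sum to 30, which equals trace(L) = 2|E|. By the matrix-tree theorem the graph has (1/10) * product of the nonzero eigenvalues = 2000 spanning trees.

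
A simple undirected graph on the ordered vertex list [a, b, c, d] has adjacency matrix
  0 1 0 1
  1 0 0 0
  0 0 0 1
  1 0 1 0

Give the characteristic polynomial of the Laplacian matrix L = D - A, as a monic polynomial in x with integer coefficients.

With the vertex order [a, b, c, d], the degrees are [2, 1, 1, 2], giving D = diag(2, 1, 1, 2) and L = D - A. L has integer entries, so p(x) = det(xI - L) has integer coefficients. Expanding the determinant yields x^4 - 6x^3 + 10x^2 - 4x. Since p(0) = det(-L) = 0, x divides p(x). The eigenvalues sum to 6, which equals trace(L) = 2|E|. The largest eigenvalue, 3.4142, is at most the vertex count 4.

x^4 - 6x^3 + 10x^2 - 4x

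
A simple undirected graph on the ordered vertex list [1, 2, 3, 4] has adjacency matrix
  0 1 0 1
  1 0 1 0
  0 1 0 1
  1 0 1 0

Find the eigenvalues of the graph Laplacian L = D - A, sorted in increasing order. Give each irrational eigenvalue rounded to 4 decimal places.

Each diagonal entry of L is the vertex degree and each off-diagonal entry is -1 where an edge is present, 0 otherwise; in the order [1, 2, 3, 4] the diagonal is [2, 2, 2, 2]. L is symmetric positive semidefinite, so every eigenvalue is real and nonnegative. The eigenvalues sum to 8, which equals trace(L) = 2|E|.

[0, 2, 2, 4]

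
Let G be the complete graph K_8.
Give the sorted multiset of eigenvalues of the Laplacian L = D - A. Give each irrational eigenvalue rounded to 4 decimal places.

The graph has 8 vertices and degree multiset [7, 7, 7, 7, 7, 7, 7, 7]; D is the diagonal matrix of degrees and L = D - A. Diagonalising L (or applying a numerical eigensolver to the 8x8 matrix) gives the spectrum above. The single zero eigenvalue shows the graph is connected. By the matrix-tree theorem the graph has (1/8) * product of the nonzero eigenvalues = 262144 spanning trees. The largest eigenvalue, 8, is at most the vertex count 8.

[0, 8, 8, 8, 8, 8, 8, 8]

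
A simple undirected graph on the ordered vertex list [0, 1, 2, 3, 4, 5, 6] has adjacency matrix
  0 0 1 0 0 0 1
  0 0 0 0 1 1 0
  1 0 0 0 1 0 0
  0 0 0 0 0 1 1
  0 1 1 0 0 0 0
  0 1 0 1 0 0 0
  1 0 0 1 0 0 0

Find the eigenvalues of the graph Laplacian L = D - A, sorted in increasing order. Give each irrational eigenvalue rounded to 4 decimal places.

[0, 0.7530, 0.7530, 2.4450, 2.4450, 3.8019, 3.8019]

Each diagonal entry of L is the vertex degree and each off-diagonal entry is -1 where an edge is present, 0 otherwise; in the order [0, 1, 2, 3, 4, 5, 6] the diagonal is [2, 2, 2, 2, 2, 2, 2]. Since every row of L sums to 0, the all-ones vector is in the kernel and 0 is an eigenvalue. The single zero eigenvalue shows the graph is connected. There is one zero in the spectrum, matching the 1 component.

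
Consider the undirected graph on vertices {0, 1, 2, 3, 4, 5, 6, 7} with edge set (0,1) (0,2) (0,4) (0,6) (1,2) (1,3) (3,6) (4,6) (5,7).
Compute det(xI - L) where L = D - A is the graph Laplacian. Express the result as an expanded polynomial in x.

x^8 - 18x^7 + 129x^6 - 470x^5 + 917x^4 - 910x^3 + 360x^2

With the vertex order [0, 1, 2, 3, 4, 5, 6, 7], the degrees are [4, 3, 2, 2, 2, 1, 3, 1], giving D = diag(4, 3, 2, 2, 2, 1, 3, 1) and L = D - A. Computing det(xI - L) by cofactor expansion (or equivalently via sum-over-permutations) gives x^8 - 18x^7 + 129x^6 - 470x^5 + 917x^4 - 910x^3 + 360x^2. The constant term is 0 because L is singular (the all-ones vector lies in its kernel).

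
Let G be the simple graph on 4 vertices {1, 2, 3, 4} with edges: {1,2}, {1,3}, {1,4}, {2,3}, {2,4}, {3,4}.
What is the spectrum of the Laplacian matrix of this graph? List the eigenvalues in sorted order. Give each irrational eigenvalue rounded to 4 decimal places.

[0, 4, 4, 4]

Each diagonal entry of L is the vertex degree and each off-diagonal entry is -1 where an edge is present, 0 otherwise; in the order [1, 2, 3, 4] the diagonal is [3, 3, 3, 3]. L is symmetric positive semidefinite, so every eigenvalue is real and nonnegative. There is one zero in the spectrum, matching the 1 component.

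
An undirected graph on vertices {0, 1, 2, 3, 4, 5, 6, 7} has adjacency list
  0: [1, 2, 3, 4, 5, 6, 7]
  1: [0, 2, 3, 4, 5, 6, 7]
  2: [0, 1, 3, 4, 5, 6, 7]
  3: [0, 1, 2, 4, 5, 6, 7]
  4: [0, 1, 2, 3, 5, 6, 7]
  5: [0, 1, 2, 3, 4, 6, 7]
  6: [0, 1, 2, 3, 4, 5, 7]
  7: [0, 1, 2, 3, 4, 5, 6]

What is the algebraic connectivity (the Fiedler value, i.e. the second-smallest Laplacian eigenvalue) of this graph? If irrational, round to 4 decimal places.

Each diagonal entry of L is the vertex degree and each off-diagonal entry is -1 where an edge is present, 0 otherwise; in the order [0, 1, 2, 3, 4, 5, 6, 7] the diagonal is [7, 7, 7, 7, 7, 7, 7, 7]. The sorted Laplacian eigenvalues are [0, 8, 8, 8, 8, 8, 8, 8]; the algebraic connectivity is the second entry, 8. The largest eigenvalue, 8, is at most the vertex count 8.

8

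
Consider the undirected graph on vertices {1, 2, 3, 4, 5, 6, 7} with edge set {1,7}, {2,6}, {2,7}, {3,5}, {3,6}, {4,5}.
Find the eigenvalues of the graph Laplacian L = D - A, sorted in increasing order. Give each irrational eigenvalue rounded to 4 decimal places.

[0, 0.1981, 0.7530, 1.5550, 2.4450, 3.2470, 3.8019]

Reading degrees in the order [1, 2, 3, 4, 5, 6, 7] gives [1, 2, 2, 1, 2, 2, 2]; set D = diag(1, 2, 2, 1, 2, 2, 2) and form L = D - A. The multiplicity of 0 as a Laplacian eigenvalue equals the number of connected components. The single zero eigenvalue shows the graph is connected. There is one zero in the spectrum, matching the 1 component.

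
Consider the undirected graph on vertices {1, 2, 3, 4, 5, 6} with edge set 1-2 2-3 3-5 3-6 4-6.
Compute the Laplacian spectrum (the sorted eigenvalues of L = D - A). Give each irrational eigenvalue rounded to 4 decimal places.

With the vertex order [1, 2, 3, 4, 5, 6], the degrees are [1, 2, 3, 1, 1, 2], giving D = diag(1, 2, 3, 1, 1, 2) and L = D - A. The multiplicity of 0 as a Laplacian eigenvalue equals the number of connected components. The eigenvalues sum to 10, which equals trace(L) = 2|E|.

[0, 0.3820, 0.6972, 2, 2.6180, 4.3028]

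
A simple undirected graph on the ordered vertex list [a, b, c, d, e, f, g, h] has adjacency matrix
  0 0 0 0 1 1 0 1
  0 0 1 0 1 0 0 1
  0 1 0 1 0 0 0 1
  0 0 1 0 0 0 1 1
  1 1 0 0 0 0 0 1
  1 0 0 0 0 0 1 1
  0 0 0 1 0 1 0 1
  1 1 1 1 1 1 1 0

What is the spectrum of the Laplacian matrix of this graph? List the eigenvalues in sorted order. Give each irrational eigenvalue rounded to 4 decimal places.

[0, 1.7530, 1.7530, 3.4450, 3.4450, 4.8019, 4.8019, 8]

With the vertex order [a, b, c, d, e, f, g, h], the degrees are [3, 3, 3, 3, 3, 3, 3, 7], giving D = diag(3, 3, 3, 3, 3, 3, 3, 7) and L = D - A. Diagonalising L (or applying a numerical eigensolver to the 8x8 matrix) gives the spectrum above.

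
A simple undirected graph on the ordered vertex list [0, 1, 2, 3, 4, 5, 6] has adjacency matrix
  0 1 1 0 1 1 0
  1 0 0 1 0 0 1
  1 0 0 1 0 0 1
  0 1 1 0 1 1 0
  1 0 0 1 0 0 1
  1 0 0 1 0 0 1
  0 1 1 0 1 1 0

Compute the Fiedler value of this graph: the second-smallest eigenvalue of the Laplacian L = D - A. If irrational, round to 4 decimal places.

Reading degrees in the order [0, 1, 2, 3, 4, 5, 6] gives [4, 3, 3, 4, 3, 3, 4]; set D = diag(4, 3, 3, 4, 3, 3, 4) and form L = D - A. Computing the eigenvalues of L and sorting gives [0, 3, 3, 3, 4, 4, 7]. The Fiedler value lambda_2 = 3 is strictly positive, so the graph is connected.

3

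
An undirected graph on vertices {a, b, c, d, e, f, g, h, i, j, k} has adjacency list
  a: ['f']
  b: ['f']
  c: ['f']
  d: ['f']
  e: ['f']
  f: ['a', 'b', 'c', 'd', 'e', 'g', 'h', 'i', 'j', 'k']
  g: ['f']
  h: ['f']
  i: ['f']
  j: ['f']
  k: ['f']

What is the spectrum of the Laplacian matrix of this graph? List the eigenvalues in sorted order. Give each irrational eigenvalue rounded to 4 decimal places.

Reading degrees in the order [a, b, c, d, e, f, g, h, i, j, k] gives [1, 1, 1, 1, 1, 10, 1, 1, 1, 1, 1]; set D = diag(1, 1, 1, 1, 1, 10, 1, 1, 1, 1, 1) and form L = D - A. L is symmetric positive semidefinite, so every eigenvalue is real and nonnegative. The single zero eigenvalue shows the graph is connected. There is one zero in the spectrum, matching the 1 component.

[0, 1, 1, 1, 1, 1, 1, 1, 1, 1, 11]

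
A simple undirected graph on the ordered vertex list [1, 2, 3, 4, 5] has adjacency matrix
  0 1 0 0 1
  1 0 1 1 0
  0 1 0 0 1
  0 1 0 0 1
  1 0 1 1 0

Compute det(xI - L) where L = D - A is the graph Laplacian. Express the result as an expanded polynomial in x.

Each diagonal entry of L is the vertex degree and each off-diagonal entry is -1 where an edge is present, 0 otherwise; in the order [1, 2, 3, 4, 5] the diagonal is [2, 3, 2, 2, 3]. The eigenvalues of L are [0, 2, 2, 3, 5]; the characteristic polynomial is the product of (x - lambda_i), which multiplies out to x^5 - 12x^4 + 51x^3 - 92x^2 + 60x. The constant term is 0 because L is singular (the all-ones vector lies in its kernel). There is one zero in the spectrum, matching the 1 component.

x^5 - 12x^4 + 51x^3 - 92x^2 + 60x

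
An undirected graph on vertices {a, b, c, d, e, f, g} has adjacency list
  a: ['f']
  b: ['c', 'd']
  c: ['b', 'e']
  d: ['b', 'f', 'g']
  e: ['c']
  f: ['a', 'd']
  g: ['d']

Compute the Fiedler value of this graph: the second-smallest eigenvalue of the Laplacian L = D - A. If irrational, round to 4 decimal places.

With the vertex order [a, b, c, d, e, f, g], the degrees are [1, 2, 2, 3, 1, 2, 1], giving D = diag(1, 2, 2, 3, 1, 2, 1) and L = D - A. Computing the eigenvalues of L and sorting gives [0, 0.2603, 0.6262, 1.4055, 2.2742, 3.0996, 4.3342]. The Fiedler value lambda_2 = 0.2603 is strictly positive, so the graph is connected. The largest eigenvalue, 4.3342, is at most the vertex count 7. By the matrix-tree theorem the graph has (1/7) * product of the nonzero eigenvalues = 1 spanning tree.

0.2603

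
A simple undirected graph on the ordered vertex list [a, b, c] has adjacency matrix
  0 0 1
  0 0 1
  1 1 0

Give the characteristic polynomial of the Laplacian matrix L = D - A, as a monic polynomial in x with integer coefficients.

x^3 - 4x^2 + 3x

Each diagonal entry of L is the vertex degree and each off-diagonal entry is -1 where an edge is present, 0 otherwise; in the order [a, b, c] the diagonal is [1, 1, 2]. Computing det(xI - L) by cofactor expansion (or equivalently via sum-over-permutations) gives x^3 - 4x^2 + 3x. The constant term is 0 because L is singular (the all-ones vector lies in its kernel). The largest eigenvalue, 3, is at most the vertex count 3.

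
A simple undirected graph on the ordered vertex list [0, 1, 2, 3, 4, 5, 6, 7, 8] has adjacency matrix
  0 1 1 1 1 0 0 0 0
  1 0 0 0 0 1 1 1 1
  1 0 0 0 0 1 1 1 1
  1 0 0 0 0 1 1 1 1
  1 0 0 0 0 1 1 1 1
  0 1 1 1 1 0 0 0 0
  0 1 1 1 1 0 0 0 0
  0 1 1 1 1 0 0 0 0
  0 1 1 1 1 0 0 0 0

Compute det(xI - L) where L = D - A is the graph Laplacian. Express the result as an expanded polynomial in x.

Each diagonal entry of L is the vertex degree and each off-diagonal entry is -1 where an edge is present, 0 otherwise; in the order [0, 1, 2, 3, 4, 5, 6, 7, 8] the diagonal is [4, 5, 5, 5, 5, 4, 4, 4, 4]. The eigenvalues of L are [0, 4, 4, 4, 4, 5, 5, 5, 9]; the characteristic polynomial is the product of (x - lambda_i), which multiplies out to x^9 - 40x^8 + 690x^7 - 6720x^6 + 40485x^5 - 154704x^4 + 366560x^3 - 492800x^2 + 288000x. The constant term is 0 because L is singular (the all-ones vector lies in its kernel). The eigenvalues sum to 40, which equals trace(L) = 2|E|.

x^9 - 40x^8 + 690x^7 - 6720x^6 + 40485x^5 - 154704x^4 + 366560x^3 - 492800x^2 + 288000x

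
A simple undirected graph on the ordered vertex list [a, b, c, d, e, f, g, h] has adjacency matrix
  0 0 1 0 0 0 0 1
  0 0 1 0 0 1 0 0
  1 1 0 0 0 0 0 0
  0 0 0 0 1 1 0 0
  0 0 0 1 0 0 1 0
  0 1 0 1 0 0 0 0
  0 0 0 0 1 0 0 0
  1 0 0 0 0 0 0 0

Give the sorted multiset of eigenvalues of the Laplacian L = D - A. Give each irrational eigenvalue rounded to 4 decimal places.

With the vertex order [a, b, c, d, e, f, g, h], the degrees are [2, 2, 2, 2, 2, 2, 1, 1], giving D = diag(2, 2, 2, 2, 2, 2, 1, 1) and L = D - A. Since every row of L sums to 0, the all-ones vector is in the kernel and 0 is an eigenvalue. The single zero eigenvalue shows the graph is connected. The largest eigenvalue, 3.8478, is at most the vertex count 8.

[0, 0.1522, 0.5858, 1.2346, 2, 2.7654, 3.4142, 3.8478]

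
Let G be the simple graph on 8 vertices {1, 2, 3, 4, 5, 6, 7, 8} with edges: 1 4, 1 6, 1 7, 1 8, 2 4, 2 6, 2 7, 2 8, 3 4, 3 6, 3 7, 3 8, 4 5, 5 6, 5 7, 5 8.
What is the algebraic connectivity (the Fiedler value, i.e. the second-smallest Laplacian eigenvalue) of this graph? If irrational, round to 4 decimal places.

With the vertex order [1, 2, 3, 4, 5, 6, 7, 8], the degrees are [4, 4, 4, 4, 4, 4, 4, 4], giving D = diag(4, 4, 4, 4, 4, 4, 4, 4) and L = D - A. The sorted Laplacian eigenvalues are [0, 4, 4, 4, 4, 4, 4, 8]; the algebraic connectivity is the second entry, 4.

4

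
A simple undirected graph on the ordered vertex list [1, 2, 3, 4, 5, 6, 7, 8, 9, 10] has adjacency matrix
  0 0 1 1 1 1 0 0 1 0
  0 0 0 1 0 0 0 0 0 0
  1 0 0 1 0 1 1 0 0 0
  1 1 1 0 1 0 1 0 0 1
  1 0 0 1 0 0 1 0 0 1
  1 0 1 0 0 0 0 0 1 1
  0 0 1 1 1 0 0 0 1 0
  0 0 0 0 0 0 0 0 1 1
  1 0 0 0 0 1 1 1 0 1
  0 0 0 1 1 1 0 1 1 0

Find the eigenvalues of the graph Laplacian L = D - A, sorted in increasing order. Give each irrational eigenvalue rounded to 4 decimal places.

[0, 0.8920, 1.7038, 3.1745, 3.8336, 4.5475, 5.2340, 5.9472, 6.8252, 7.8422]

With the vertex order [1, 2, 3, 4, 5, 6, 7, 8, 9, 10], the degrees are [5, 1, 4, 6, 4, 4, 4, 2, 5, 5], giving D = diag(5, 1, 4, 6, 4, 4, 4, 2, 5, 5) and L = D - A. Diagonalising L (or applying a numerical eigensolver to the 10x10 matrix) gives the spectrum above. The single zero eigenvalue shows the graph is connected. By the matrix-tree theorem the graph has (1/10) * product of the nonzero eigenvalues = 14013 spanning trees. The eigenvalues sum to 40, which equals trace(L) = 2|E|.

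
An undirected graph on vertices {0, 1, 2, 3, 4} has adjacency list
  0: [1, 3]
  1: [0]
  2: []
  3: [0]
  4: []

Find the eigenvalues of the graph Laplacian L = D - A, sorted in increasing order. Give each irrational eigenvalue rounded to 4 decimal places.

With the vertex order [0, 1, 2, 3, 4], the degrees are [2, 1, 0, 1, 0], giving D = diag(2, 1, 0, 1, 0) and L = D - A. Diagonalising L (or applying a numerical eigensolver to the 5x5 matrix) gives the spectrum above. The 3 zero eigenvalues correspond to the 3 connected components. The eigenvalues sum to 4, which equals trace(L) = 2|E|.

[0, 0, 0, 1, 3]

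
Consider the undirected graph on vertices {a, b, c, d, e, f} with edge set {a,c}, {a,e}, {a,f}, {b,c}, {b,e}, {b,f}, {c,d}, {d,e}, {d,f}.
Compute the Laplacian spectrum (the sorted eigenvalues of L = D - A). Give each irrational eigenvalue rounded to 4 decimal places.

With the vertex order [a, b, c, d, e, f], the degrees are [3, 3, 3, 3, 3, 3], giving D = diag(3, 3, 3, 3, 3, 3) and L = D - A. The multiplicity of 0 as a Laplacian eigenvalue equals the number of connected components. By the matrix-tree theorem the graph has (1/6) * product of the nonzero eigenvalues = 81 spanning trees.

[0, 3, 3, 3, 3, 6]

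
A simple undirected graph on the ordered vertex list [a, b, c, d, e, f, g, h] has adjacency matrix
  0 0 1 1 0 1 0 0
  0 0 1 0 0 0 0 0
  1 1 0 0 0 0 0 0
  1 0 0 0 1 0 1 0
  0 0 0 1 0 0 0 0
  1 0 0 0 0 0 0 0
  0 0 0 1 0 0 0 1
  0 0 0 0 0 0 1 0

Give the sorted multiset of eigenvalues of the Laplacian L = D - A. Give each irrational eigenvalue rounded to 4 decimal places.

[0, 0.2509, 0.5858, 0.7287, 2, 2.3349, 3.4142, 4.6855]

With the vertex order [a, b, c, d, e, f, g, h], the degrees are [3, 1, 2, 3, 1, 1, 2, 1], giving D = diag(3, 1, 2, 3, 1, 1, 2, 1) and L = D - A. Diagonalising L (or applying a numerical eigensolver to the 8x8 matrix) gives the spectrum above. The single zero eigenvalue shows the graph is connected. The eigenvalues sum to 14, which equals trace(L) = 2|E|.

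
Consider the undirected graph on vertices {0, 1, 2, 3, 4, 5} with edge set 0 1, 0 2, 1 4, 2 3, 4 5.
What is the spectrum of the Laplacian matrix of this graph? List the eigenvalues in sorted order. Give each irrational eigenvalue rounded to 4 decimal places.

[0, 0.2679, 1, 2, 3, 3.7321]

Each diagonal entry of L is the vertex degree and each off-diagonal entry is -1 where an edge is present, 0 otherwise; in the order [0, 1, 2, 3, 4, 5] the diagonal is [2, 2, 2, 1, 2, 1]. Diagonalising L (or applying a numerical eigensolver to the 6x6 matrix) gives the spectrum above. The largest eigenvalue, 3.7321, is at most the vertex count 6.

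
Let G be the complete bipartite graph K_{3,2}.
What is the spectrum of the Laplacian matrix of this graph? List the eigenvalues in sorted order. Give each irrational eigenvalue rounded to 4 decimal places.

[0, 2, 2, 3, 5]

The graph has 5 vertices and degree multiset [3, 3, 2, 2, 2]; D is the diagonal matrix of degrees and L = D - A. L is symmetric positive semidefinite, so every eigenvalue is real and nonnegative. The single zero eigenvalue shows the graph is connected. By the matrix-tree theorem the graph has (1/5) * product of the nonzero eigenvalues = 12 spanning trees. The largest eigenvalue, 5, is at most the vertex count 5.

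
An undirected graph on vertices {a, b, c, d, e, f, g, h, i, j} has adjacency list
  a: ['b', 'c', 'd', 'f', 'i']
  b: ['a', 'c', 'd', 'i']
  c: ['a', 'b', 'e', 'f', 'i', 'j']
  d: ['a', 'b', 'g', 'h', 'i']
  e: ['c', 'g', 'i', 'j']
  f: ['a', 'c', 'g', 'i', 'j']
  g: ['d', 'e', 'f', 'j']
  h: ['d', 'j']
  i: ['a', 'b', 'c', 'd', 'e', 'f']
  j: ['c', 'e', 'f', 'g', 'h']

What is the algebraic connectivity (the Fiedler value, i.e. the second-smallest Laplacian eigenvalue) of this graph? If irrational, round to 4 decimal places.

1.7711

With the vertex order [a, b, c, d, e, f, g, h, i, j], the degrees are [5, 4, 6, 5, 4, 5, 4, 2, 6, 5], giving D = diag(5, 4, 6, 5, 4, 5, 4, 2, 6, 5) and L = D - A. Computing the eigenvalues of L and sorting gives [0, 1.7711, 2.5273, 4.0964, 4.3224, 5.2998, 6.3714, 6.5758, 7.3579, 7.6778]. The Fiedler value lambda_2 = 1.7711 is strictly positive, so the graph is connected. There is one zero in the spectrum, matching the 1 component. The eigenvalues sum to 46, which equals trace(L) = 2|E|.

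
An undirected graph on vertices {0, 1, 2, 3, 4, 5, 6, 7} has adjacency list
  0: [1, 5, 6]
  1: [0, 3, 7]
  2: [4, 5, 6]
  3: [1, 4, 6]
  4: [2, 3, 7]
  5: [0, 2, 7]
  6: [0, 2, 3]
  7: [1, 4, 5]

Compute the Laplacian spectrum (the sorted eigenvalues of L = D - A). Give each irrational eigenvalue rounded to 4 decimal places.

[0, 2, 2, 2, 4, 4, 4, 6]

Reading degrees in the order [0, 1, 2, 3, 4, 5, 6, 7] gives [3, 3, 3, 3, 3, 3, 3, 3]; set D = diag(3, 3, 3, 3, 3, 3, 3, 3) and form L = D - A. Since every row of L sums to 0, the all-ones vector is in the kernel and 0 is an eigenvalue. The largest eigenvalue, 6, is at most the vertex count 8. The eigenvalues sum to 24, which equals trace(L) = 2|E|.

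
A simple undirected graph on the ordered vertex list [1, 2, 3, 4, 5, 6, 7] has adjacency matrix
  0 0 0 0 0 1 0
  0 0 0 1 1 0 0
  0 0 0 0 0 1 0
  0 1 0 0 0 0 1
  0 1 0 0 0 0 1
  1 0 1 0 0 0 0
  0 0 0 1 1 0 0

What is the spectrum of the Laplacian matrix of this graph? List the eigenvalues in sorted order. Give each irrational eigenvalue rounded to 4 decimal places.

Each diagonal entry of L is the vertex degree and each off-diagonal entry is -1 where an edge is present, 0 otherwise; in the order [1, 2, 3, 4, 5, 6, 7] the diagonal is [1, 2, 1, 2, 2, 2, 2]. The multiplicity of 0 as a Laplacian eigenvalue equals the number of connected components. The 2 zero eigenvalues correspond to the 2 connected components. The largest eigenvalue, 4, is at most the vertex count 7. There are 2 zeros in the spectrum, matching the 2 components.

[0, 0, 1, 2, 2, 3, 4]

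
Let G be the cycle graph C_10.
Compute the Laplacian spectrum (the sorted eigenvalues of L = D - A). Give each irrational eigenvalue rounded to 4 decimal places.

[0, 0.3820, 0.3820, 1.3820, 1.3820, 2.6180, 2.6180, 3.6180, 3.6180, 4]

The graph has 10 vertices and degree multiset [2, 2, 2, 2, 2, 2, 2, 2, 2, 2]; D is the diagonal matrix of degrees and L = D - A. L is symmetric positive semidefinite, so every eigenvalue is real and nonnegative. The eigenvalues sum to 20, which equals trace(L) = 2|E|. There is one zero in the spectrum, matching the 1 component.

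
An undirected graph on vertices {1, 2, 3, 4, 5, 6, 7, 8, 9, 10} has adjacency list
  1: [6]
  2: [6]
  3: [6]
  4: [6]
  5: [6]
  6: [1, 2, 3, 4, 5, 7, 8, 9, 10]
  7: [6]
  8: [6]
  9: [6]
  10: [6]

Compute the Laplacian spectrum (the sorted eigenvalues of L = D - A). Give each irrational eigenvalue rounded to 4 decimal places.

[0, 1, 1, 1, 1, 1, 1, 1, 1, 10]

Each diagonal entry of L is the vertex degree and each off-diagonal entry is -1 where an edge is present, 0 otherwise; in the order [1, 2, 3, 4, 5, 6, 7, 8, 9, 10] the diagonal is [1, 1, 1, 1, 1, 9, 1, 1, 1, 1]. Since every row of L sums to 0, the all-ones vector is in the kernel and 0 is an eigenvalue. By the matrix-tree theorem the graph has (1/10) * product of the nonzero eigenvalues = 1 spanning tree. The largest eigenvalue, 10, is at most the vertex count 10.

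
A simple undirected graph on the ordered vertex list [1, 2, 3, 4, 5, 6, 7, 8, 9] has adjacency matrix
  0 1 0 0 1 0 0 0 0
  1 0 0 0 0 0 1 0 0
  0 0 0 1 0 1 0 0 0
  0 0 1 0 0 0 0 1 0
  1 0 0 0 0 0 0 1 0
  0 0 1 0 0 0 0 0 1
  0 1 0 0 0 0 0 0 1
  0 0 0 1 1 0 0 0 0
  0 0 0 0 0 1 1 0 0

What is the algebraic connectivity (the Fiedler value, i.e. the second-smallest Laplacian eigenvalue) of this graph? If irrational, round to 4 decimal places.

0.4679

Each diagonal entry of L is the vertex degree and each off-diagonal entry is -1 where an edge is present, 0 otherwise; in the order [1, 2, 3, 4, 5, 6, 7, 8, 9] the diagonal is [2, 2, 2, 2, 2, 2, 2, 2, 2]. The smallest Laplacian eigenvalue is always 0. The next one, lambda_2 = 0.4679, measures how hard the graph is to disconnect: larger values mean better connectivity. By the matrix-tree theorem the graph has (1/9) * product of the nonzero eigenvalues = 9 spanning trees. There is one zero in the spectrum, matching the 1 component.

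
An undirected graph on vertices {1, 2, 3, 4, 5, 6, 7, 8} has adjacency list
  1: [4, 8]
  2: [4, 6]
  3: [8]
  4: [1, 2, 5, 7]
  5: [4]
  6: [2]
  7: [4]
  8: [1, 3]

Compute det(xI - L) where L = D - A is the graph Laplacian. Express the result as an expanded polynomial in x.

x^8 - 14x^7 + 75x^6 - 198x^5 + 275x^4 - 198x^3 + 67x^2 - 8x

Each diagonal entry of L is the vertex degree and each off-diagonal entry is -1 where an edge is present, 0 otherwise; in the order [1, 2, 3, 4, 5, 6, 7, 8] the diagonal is [2, 2, 1, 4, 1, 1, 1, 2]. Computing det(xI - L) by cofactor expansion (or equivalently via sum-over-permutations) gives x^8 - 14x^7 + 75x^6 - 198x^5 + 275x^4 - 198x^3 + 67x^2 - 8x. Since p(0) = det(-L) = 0, x divides p(x). The eigenvalues sum to 14, which equals trace(L) = 2|E|.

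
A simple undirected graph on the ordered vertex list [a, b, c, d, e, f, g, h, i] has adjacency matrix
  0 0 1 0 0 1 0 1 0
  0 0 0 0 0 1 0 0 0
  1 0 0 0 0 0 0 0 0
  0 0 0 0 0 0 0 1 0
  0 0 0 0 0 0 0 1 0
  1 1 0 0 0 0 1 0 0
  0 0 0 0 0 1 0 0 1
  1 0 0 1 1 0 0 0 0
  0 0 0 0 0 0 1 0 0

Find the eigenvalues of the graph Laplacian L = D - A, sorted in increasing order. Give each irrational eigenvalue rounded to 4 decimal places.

Each diagonal entry of L is the vertex degree and each off-diagonal entry is -1 where an edge is present, 0 otherwise; in the order [a, b, c, d, e, f, g, h, i] the diagonal is [3, 1, 1, 1, 1, 3, 2, 3, 1]. Since every row of L sums to 0, the all-ones vector is in the kernel and 0 is an eigenvalue. There is one zero in the spectrum, matching the 1 component.

[0, 0.2118, 0.5546, 0.7223, 1, 2.0782, 2.7338, 3.8525, 4.8468]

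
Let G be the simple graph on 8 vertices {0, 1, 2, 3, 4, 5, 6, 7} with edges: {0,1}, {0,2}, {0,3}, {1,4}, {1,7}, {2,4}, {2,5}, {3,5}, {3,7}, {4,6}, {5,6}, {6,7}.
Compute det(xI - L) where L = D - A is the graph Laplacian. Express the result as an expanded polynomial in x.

Reading degrees in the order [0, 1, 2, 3, 4, 5, 6, 7] gives [3, 3, 3, 3, 3, 3, 3, 3]; set D = diag(3, 3, 3, 3, 3, 3, 3, 3) and form L = D - A. Computing det(xI - L) by cofactor expansion (or equivalently via sum-over-permutations) gives x^8 - 24x^7 + 240x^6 - 1296x^5 + 4080x^4 - 7488x^3 + 7424x^2 - 3072x. Since p(0) = det(-L) = 0, x divides p(x). The largest eigenvalue, 6, is at most the vertex count 8.

x^8 - 24x^7 + 240x^6 - 1296x^5 + 4080x^4 - 7488x^3 + 7424x^2 - 3072x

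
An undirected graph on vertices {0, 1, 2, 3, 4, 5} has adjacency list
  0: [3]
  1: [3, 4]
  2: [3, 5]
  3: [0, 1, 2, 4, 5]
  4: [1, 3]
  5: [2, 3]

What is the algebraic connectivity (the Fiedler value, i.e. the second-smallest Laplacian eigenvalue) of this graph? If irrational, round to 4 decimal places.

1

With the vertex order [0, 1, 2, 3, 4, 5], the degrees are [1, 2, 2, 5, 2, 2], giving D = diag(1, 2, 2, 5, 2, 2) and L = D - A. The smallest Laplacian eigenvalue is always 0. The next one, lambda_2 = 1, measures how hard the graph is to disconnect: larger values mean better connectivity. The eigenvalues sum to 14, which equals trace(L) = 2|E|. By the matrix-tree theorem the graph has (1/6) * product of the nonzero eigenvalues = 9 spanning trees.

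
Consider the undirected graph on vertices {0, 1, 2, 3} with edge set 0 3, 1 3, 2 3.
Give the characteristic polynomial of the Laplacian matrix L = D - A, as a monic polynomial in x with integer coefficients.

With the vertex order [0, 1, 2, 3], the degrees are [1, 1, 1, 3], giving D = diag(1, 1, 1, 3) and L = D - A. L has integer entries, so p(x) = det(xI - L) has integer coefficients. Expanding the determinant yields x^4 - 6x^3 + 9x^2 - 4x. The coefficient of x^3 equals -trace(L) = -6, matching the sum of degrees.

x^4 - 6x^3 + 9x^2 - 4x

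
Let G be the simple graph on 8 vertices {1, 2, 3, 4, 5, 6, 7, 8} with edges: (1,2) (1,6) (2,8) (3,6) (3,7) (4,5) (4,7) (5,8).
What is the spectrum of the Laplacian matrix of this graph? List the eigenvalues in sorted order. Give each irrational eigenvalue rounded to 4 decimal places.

Reading degrees in the order [1, 2, 3, 4, 5, 6, 7, 8] gives [2, 2, 2, 2, 2, 2, 2, 2]; set D = diag(2, 2, 2, 2, 2, 2, 2, 2) and form L = D - A. Diagonalising L (or applying a numerical eigensolver to the 8x8 matrix) gives the spectrum above. By the matrix-tree theorem the graph has (1/8) * product of the nonzero eigenvalues = 8 spanning trees.

[0, 0.5858, 0.5858, 2, 2, 3.4142, 3.4142, 4]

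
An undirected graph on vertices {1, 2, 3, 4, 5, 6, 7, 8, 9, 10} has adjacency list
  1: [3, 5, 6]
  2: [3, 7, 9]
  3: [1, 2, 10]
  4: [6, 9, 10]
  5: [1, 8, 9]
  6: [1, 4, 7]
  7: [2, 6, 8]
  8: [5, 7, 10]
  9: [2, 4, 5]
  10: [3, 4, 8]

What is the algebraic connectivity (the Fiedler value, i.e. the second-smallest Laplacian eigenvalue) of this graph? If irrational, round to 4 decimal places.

Reading degrees in the order [1, 2, 3, 4, 5, 6, 7, 8, 9, 10] gives [3, 3, 3, 3, 3, 3, 3, 3, 3, 3]; set D = diag(3, 3, 3, 3, 3, 3, 3, 3, 3, 3) and form L = D - A. The sorted Laplacian eigenvalues are [0, 2, 2, 2, 2, 2, 5, 5, 5, 5]; the algebraic connectivity is the second entry, 2. By the matrix-tree theorem the graph has (1/10) * product of the nonzero eigenvalues = 2000 spanning trees. The largest eigenvalue, 5, is at most the vertex count 10.

2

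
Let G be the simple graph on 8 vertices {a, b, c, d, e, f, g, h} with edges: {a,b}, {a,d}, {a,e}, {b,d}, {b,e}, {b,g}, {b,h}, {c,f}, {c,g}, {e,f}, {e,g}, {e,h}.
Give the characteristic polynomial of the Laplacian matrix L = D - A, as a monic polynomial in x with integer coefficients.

x^8 - 24x^7 + 234x^6 - 1196x^5 + 3446x^4 - 5564x^3 + 4618x^2 - 1496x

Each diagonal entry of L is the vertex degree and each off-diagonal entry is -1 where an edge is present, 0 otherwise; in the order [a, b, c, d, e, f, g, h] the diagonal is [3, 5, 2, 2, 5, 2, 3, 2]. Computing det(xI - L) by cofactor expansion (or equivalently via sum-over-permutations) gives x^8 - 24x^7 + 234x^6 - 1196x^5 + 3446x^4 - 5564x^3 + 4618x^2 - 1496x. The constant term is 0 because L is singular (the all-ones vector lies in its kernel).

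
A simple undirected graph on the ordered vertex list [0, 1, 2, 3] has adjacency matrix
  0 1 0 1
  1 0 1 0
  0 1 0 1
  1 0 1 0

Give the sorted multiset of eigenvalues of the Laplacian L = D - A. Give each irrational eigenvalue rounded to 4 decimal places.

Reading degrees in the order [0, 1, 2, 3] gives [2, 2, 2, 2]; set D = diag(2, 2, 2, 2) and form L = D - A. Diagonalising L (or applying a numerical eigensolver to the 4x4 matrix) gives the spectrum above. The largest eigenvalue, 4, is at most the vertex count 4.

[0, 2, 2, 4]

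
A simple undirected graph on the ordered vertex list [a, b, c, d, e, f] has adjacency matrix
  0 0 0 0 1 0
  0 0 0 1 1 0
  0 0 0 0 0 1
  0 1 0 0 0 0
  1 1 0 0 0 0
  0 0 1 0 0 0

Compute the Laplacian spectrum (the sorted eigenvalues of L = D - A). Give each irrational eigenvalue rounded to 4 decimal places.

[0, 0, 0.5858, 2, 2, 3.4142]

With the vertex order [a, b, c, d, e, f], the degrees are [1, 2, 1, 1, 2, 1], giving D = diag(1, 2, 1, 1, 2, 1) and L = D - A. Diagonalising L (or applying a numerical eigensolver to the 6x6 matrix) gives the spectrum above. The 2 zero eigenvalues correspond to the 2 connected components.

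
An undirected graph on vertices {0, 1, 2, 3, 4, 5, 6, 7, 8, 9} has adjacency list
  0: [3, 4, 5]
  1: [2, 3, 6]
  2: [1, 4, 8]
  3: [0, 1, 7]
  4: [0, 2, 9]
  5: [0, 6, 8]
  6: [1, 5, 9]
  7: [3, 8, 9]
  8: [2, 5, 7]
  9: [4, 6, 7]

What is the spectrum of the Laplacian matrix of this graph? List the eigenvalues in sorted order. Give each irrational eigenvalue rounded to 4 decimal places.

[0, 2, 2, 2, 2, 2, 5, 5, 5, 5]

Reading degrees in the order [0, 1, 2, 3, 4, 5, 6, 7, 8, 9] gives [3, 3, 3, 3, 3, 3, 3, 3, 3, 3]; set D = diag(3, 3, 3, 3, 3, 3, 3, 3, 3, 3) and form L = D - A. The multiplicity of 0 as a Laplacian eigenvalue equals the number of connected components. The largest eigenvalue, 5, is at most the vertex count 10.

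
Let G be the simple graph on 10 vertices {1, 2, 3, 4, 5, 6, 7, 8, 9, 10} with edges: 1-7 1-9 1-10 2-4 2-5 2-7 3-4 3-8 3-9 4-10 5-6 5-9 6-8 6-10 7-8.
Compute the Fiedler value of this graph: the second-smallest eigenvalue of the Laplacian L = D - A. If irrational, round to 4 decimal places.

2

With the vertex order [1, 2, 3, 4, 5, 6, 7, 8, 9, 10], the degrees are [3, 3, 3, 3, 3, 3, 3, 3, 3, 3], giving D = diag(3, 3, 3, 3, 3, 3, 3, 3, 3, 3) and L = D - A. The sorted Laplacian eigenvalues are [0, 2, 2, 2, 2, 2, 5, 5, 5, 5]; the algebraic connectivity is the second entry, 2. By the matrix-tree theorem the graph has (1/10) * product of the nonzero eigenvalues = 2000 spanning trees. The eigenvalues sum to 30, which equals trace(L) = 2|E|.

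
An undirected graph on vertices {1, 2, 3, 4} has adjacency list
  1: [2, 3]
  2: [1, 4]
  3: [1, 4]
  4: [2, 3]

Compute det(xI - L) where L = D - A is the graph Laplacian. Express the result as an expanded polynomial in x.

x^4 - 8x^3 + 20x^2 - 16x

With the vertex order [1, 2, 3, 4], the degrees are [2, 2, 2, 2], giving D = diag(2, 2, 2, 2) and L = D - A. L has integer entries, so p(x) = det(xI - L) has integer coefficients. Expanding the determinant yields x^4 - 8x^3 + 20x^2 - 16x. The constant term is 0 because L is singular (the all-ones vector lies in its kernel). The eigenvalues sum to 8, which equals trace(L) = 2|E|.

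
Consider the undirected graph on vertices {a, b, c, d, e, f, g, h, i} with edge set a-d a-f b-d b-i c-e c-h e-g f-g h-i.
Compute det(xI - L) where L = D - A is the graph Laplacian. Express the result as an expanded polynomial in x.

Each diagonal entry of L is the vertex degree and each off-diagonal entry is -1 where an edge is present, 0 otherwise; in the order [a, b, c, d, e, f, g, h, i] the diagonal is [2, 2, 2, 2, 2, 2, 2, 2, 2]. Computing det(xI - L) by cofactor expansion (or equivalently via sum-over-permutations) gives x^9 - 18x^8 + 135x^7 - 546x^6 + 1287x^5 - 1782x^4 + 1386x^3 - 540x^2 + 81x. The coefficient of x^8 equals -trace(L) = -18, matching the sum of degrees. By the matrix-tree theorem the graph has (1/9) * product of the nonzero eigenvalues = 9 spanning trees.

x^9 - 18x^8 + 135x^7 - 546x^6 + 1287x^5 - 1782x^4 + 1386x^3 - 540x^2 + 81x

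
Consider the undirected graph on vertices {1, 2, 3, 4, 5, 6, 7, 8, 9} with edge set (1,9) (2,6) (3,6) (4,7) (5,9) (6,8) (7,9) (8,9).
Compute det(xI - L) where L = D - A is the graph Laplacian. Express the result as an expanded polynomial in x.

x^9 - 16x^8 + 101x^7 - 326x^6 + 586x^5 - 598x^4 + 335x^3 - 92x^2 + 9x

Each diagonal entry of L is the vertex degree and each off-diagonal entry is -1 where an edge is present, 0 otherwise; in the order [1, 2, 3, 4, 5, 6, 7, 8, 9] the diagonal is [1, 1, 1, 1, 1, 3, 2, 2, 4]. Computing det(xI - L) by cofactor expansion (or equivalently via sum-over-permutations) gives x^9 - 16x^8 + 101x^7 - 326x^6 + 586x^5 - 598x^4 + 335x^3 - 92x^2 + 9x. The constant term is 0 because L is singular (the all-ones vector lies in its kernel). The eigenvalues sum to 16, which equals trace(L) = 2|E|.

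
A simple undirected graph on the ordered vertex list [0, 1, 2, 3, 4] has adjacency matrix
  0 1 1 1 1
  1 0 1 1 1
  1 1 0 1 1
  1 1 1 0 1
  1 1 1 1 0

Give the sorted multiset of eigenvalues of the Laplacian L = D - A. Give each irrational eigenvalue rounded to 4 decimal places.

Reading degrees in the order [0, 1, 2, 3, 4] gives [4, 4, 4, 4, 4]; set D = diag(4, 4, 4, 4, 4) and form L = D - A. Since every row of L sums to 0, the all-ones vector is in the kernel and 0 is an eigenvalue. The single zero eigenvalue shows the graph is connected.

[0, 5, 5, 5, 5]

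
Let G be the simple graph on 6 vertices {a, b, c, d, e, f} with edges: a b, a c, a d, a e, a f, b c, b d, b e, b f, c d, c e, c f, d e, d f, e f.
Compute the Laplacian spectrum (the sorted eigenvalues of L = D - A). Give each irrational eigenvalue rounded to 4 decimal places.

Each diagonal entry of L is the vertex degree and each off-diagonal entry is -1 where an edge is present, 0 otherwise; in the order [a, b, c, d, e, f] the diagonal is [5, 5, 5, 5, 5, 5]. L is symmetric positive semidefinite, so every eigenvalue is real and nonnegative. The single zero eigenvalue shows the graph is connected.

[0, 6, 6, 6, 6, 6]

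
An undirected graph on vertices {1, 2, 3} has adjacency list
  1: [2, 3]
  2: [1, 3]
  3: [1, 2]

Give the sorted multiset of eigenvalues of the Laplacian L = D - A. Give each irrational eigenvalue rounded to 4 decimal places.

[0, 3, 3]

Reading degrees in the order [1, 2, 3] gives [2, 2, 2]; set D = diag(2, 2, 2) and form L = D - A. The multiplicity of 0 as a Laplacian eigenvalue equals the number of connected components. The single zero eigenvalue shows the graph is connected. The eigenvalues sum to 6, which equals trace(L) = 2|E|.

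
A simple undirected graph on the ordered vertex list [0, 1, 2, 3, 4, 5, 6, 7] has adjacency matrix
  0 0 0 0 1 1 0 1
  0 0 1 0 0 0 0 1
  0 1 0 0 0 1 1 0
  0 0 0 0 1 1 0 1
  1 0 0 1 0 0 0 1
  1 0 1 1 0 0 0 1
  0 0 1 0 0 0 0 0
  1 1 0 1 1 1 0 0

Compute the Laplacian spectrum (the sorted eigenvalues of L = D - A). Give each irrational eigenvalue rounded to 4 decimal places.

Each diagonal entry of L is the vertex degree and each off-diagonal entry is -1 where an edge is present, 0 otherwise; in the order [0, 1, 2, 3, 4, 5, 6, 7] the diagonal is [3, 2, 3, 3, 3, 4, 1, 5]. Since every row of L sums to 0, the all-ones vector is in the kernel and 0 is an eigenvalue. The single zero eigenvalue shows the graph is connected. The eigenvalues sum to 24, which equals trace(L) = 2|E|.

[0, 0.6089, 1.6344, 3, 3.0773, 4, 5.4629, 6.2165]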